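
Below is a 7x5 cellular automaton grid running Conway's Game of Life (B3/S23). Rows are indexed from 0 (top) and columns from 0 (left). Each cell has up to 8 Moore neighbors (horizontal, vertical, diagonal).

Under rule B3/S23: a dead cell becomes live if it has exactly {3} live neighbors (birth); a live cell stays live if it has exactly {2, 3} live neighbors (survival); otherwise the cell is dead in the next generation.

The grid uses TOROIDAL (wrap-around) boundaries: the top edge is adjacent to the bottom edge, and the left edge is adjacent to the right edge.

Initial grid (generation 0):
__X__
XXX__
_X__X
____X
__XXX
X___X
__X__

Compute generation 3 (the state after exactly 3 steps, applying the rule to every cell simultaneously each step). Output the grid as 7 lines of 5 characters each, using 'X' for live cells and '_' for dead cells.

Answer: _____
_____
____X
XXX_X
_____
XXX_X
XXXXX

Derivation:
Simulating step by step:
Generation 0 (given above): 13 live cells
Generation 1: 17 live cells
__XX_
X_XX_
_XXXX
__X_X
_____
XXX_X
_X_X_
Generation 2: 12 live cells
_____
X____
_____
XXX_X
__X_X
XXXXX
_____
Generation 3: 14 live cells
(generation 3 grid is the final answer)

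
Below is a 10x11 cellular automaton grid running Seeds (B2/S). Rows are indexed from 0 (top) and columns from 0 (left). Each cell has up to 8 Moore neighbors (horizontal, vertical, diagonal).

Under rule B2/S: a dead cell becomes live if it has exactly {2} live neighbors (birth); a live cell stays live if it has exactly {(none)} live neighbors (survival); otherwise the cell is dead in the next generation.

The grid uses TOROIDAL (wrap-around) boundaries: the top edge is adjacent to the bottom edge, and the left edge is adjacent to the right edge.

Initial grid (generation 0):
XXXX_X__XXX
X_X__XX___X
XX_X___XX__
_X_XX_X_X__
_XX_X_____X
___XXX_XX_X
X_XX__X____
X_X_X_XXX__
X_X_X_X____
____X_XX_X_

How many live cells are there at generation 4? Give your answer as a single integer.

Answer: 0

Derivation:
Simulating step by step:
Generation 0 (given above): 51 live cells
Generation 1: 2 live cells
___________
___________
___________
__________X
___________
___________
___________
___________
_________X_
___________
Generation 2: 0 live cells
___________
___________
___________
___________
___________
___________
___________
___________
___________
___________
Generation 3: 0 live cells
___________
___________
___________
___________
___________
___________
___________
___________
___________
___________
Generation 4: 0 live cells
___________
___________
___________
___________
___________
___________
___________
___________
___________
___________
Population at generation 4: 0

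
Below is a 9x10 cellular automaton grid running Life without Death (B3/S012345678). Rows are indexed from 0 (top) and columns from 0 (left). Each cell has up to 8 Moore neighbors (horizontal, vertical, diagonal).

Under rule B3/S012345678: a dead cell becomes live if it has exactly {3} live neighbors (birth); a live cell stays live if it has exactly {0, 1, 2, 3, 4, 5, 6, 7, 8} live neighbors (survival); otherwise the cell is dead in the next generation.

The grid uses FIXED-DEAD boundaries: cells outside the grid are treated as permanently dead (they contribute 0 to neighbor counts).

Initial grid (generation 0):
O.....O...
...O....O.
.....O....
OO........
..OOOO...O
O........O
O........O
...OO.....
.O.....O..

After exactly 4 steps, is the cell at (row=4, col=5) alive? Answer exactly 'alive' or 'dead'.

Answer: alive

Derivation:
Simulating step by step:
Generation 0 (given above): 20 live cells
Generation 1: 28 live cells
O.....O...
...O....O.
.....O....
OOOO.O....
O.OOOO...O
OO.OO...OO
O........O
...OO.....
.O.....O..
Generation 2: 36 live cells
O.....O...
...O....O.
.O.O.O....
OOOO.OO...
O.OOOO..OO
OO.OOO..OO
OOO.....OO
...OO.....
.O.....O..
Generation 3: 45 live cells
O.....O...
..OOO...O.
OO.O.OO...
OOOO.OO...
O.OOOO.OOO
OO.OOO.OOO
OOO..O..OO
O..OO...O.
.O.....O..
Generation 4: 54 live cells
O..O..O...
O.OOO.OOO.
OO.O.OOO..
OOOO.OO.O.
O.OOOO.OOO
OO.OOO.OOO
OOO..OO.OO
O..OO..OOO
.O.....O..

Cell (4,5) at generation 4: 1 -> alive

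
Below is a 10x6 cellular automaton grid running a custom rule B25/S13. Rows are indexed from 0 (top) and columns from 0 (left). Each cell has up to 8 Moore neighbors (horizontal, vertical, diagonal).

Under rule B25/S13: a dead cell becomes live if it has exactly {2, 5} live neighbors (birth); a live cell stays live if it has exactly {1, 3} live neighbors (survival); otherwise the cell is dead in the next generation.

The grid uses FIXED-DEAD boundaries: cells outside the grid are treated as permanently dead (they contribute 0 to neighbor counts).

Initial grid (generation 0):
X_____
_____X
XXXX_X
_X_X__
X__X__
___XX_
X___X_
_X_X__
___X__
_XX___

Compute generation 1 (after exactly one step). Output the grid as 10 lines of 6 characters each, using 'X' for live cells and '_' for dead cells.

Simulating step by step:
Generation 0 (given above): 20 live cells
Generation 1: 25 live cells
(generation 1 grid is the final answer)

Answer: ______
___X_X
_X___X
___X__
XX_X__
XXXXXX
XX__XX
XX____
X_X_X_
_X_X__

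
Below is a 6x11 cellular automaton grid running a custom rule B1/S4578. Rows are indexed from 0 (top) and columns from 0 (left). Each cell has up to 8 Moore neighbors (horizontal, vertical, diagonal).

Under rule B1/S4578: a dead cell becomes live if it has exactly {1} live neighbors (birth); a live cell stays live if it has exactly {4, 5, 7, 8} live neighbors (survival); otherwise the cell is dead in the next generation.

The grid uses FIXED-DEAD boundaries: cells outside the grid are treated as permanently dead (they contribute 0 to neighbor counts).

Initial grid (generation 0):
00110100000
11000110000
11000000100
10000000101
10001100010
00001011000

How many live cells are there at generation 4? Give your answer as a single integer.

Answer: 19

Derivation:
Simulating step by step:
Generation 0 (given above): 20 live cells
Generation 1: 15 live cells
00000001000
01000000110
11001000001
00110010000
00000000000
11000000011
Generation 2: 20 live cells
11100010001
00011110000
00000010000
00000001011
00001111100
00100000100
Generation 3: 12 live cells
00000000010
00000100011
00100000000
00010001000
01100001100
01000000000
Generation 4: 19 live cells
00001110000
01111010000
01000101000
10001000010
00001000010
00010010010
Population at generation 4: 19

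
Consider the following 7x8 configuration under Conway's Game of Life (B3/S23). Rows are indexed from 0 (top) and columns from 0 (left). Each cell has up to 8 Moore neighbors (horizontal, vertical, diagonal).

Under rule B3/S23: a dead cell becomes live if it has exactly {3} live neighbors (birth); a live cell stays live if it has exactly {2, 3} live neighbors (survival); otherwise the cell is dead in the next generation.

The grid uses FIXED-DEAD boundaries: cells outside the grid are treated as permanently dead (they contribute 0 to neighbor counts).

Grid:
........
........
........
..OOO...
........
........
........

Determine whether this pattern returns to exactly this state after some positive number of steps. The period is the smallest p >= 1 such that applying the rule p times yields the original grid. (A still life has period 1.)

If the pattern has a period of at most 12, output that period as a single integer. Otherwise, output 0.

Answer: 2

Derivation:
Simulating and comparing each generation to the original:
Gen 0 (original, given above): 3 live cells
Gen 1: 3 live cells, differs from original
Gen 2: 3 live cells, MATCHES original -> period = 2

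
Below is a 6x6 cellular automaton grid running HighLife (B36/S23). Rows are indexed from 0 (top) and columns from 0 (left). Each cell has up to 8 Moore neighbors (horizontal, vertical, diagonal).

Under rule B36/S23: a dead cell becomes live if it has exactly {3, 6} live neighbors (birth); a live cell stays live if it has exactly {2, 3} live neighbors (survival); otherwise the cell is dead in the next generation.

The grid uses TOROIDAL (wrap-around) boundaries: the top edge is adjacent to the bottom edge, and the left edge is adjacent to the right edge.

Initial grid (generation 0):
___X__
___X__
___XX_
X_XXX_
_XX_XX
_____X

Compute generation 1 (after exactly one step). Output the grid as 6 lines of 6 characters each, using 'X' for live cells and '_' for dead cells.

Simulating step by step:
Generation 0 (given above): 13 live cells
Generation 1: 11 live cells
(generation 1 grid is the final answer)

Answer: ____X_
__XX__
_____X
X_____
_XX___
X_XX_X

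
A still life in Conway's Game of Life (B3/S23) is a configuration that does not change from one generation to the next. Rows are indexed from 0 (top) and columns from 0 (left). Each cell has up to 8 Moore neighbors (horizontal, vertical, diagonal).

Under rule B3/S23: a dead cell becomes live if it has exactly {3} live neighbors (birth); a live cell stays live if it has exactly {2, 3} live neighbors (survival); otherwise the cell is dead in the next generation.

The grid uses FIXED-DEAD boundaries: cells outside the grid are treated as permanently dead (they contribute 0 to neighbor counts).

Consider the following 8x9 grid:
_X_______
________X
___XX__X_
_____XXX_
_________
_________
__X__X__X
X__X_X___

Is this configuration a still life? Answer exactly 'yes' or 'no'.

Answer: no

Derivation:
Compute generation 1 and compare to generation 0 (given above):
Generation 1:
_________
_________
____XX_XX
____XXXX_
______X__
_________
____X____
____X____
Cell (0,1) differs: gen0=1 vs gen1=0 -> NOT a still life.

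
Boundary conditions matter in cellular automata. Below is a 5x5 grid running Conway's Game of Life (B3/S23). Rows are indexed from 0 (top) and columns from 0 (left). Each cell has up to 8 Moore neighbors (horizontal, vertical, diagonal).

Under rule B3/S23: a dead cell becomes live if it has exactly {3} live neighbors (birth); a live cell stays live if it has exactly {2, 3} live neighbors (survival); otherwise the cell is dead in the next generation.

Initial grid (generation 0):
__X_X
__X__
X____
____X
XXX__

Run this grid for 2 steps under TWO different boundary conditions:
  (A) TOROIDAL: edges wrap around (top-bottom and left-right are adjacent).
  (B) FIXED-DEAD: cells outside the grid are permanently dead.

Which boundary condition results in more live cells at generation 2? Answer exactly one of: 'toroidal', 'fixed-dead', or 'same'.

Answer: toroidal

Derivation:
Under TOROIDAL boundary, generation 2:
_____
_XX__
_____
_X_XX
__X_X
Population = 7

Under FIXED-DEAD boundary, generation 2:
__X__
__X__
_____
_____
_____
Population = 2

Comparison: toroidal=7, fixed-dead=2 -> toroidal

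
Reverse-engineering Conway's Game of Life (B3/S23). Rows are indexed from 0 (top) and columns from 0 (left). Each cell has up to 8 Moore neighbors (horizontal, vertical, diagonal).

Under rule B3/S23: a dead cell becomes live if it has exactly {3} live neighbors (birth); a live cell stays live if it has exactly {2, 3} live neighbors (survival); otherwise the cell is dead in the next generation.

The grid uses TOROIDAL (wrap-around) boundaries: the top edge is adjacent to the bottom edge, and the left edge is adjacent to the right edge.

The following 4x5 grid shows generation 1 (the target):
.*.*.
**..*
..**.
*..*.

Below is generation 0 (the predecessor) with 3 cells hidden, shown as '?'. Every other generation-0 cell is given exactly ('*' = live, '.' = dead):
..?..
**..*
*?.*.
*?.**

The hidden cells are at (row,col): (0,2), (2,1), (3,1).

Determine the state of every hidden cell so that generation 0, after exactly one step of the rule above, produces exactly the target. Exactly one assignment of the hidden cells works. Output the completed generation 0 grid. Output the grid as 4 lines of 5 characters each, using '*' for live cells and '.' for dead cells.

Answer: .....
**..*
*..*.
*..**

Derivation:
Hidden generation-0 cells (in order): (0,2), (2,1), (3,1).
A hidden cell only influences target cells in its own 3x3 neighborhood. Try each of the 2^3 = 8 assignments, step the completed generation 0 forward once under B3/S23, and compare with the target:
  (0,2)=. (2,1)=. (3,1)=. -> step reproduces the target at every cell -> ACCEPT
  (0,2)=. (2,1)=. (3,1)=* -> step gives (0,1)='.' but target has '*' -> reject
  (0,2)=. (2,1)=* (3,1)=. -> step gives (1,0)='.' but target has '*' -> reject
  (0,2)=. (2,1)=* (3,1)=* -> step gives (0,1)='.' but target has '*' -> reject
  (0,2)=* (2,1)=. (3,1)=. -> step gives (0,1)='.' but target has '*' -> reject
  (0,2)=* (2,1)=. (3,1)=* -> step gives (0,1)='.' but target has '*' -> reject
  (0,2)=* (2,1)=* (3,1)=. -> step gives (0,1)='.' but target has '*' -> reject
  (0,2)=* (2,1)=* (3,1)=* -> step gives (0,1)='.' but target has '*' -> reject
Unique solution: (0,2)=dead, (2,1)=dead, (3,1)=dead.
Check: live-neighbor counts of every cell in the completed generation 0:
53235
32223
54337
22224
Applying B3/S23 to generation 0 with these counts gives:
.*.*.
**..*
..**.
*..*.
which matches the target exactly.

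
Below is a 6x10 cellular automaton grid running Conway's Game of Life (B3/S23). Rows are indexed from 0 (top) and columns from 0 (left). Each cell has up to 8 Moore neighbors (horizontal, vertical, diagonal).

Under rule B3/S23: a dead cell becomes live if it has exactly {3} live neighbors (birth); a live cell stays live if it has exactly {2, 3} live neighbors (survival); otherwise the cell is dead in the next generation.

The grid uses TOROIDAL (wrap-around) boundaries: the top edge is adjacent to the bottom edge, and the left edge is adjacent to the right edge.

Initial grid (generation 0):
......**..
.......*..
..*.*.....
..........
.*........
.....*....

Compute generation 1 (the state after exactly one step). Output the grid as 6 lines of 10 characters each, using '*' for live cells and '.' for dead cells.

Simulating step by step:
Generation 0 (given above): 7 live cells
Generation 1: 5 live cells
(generation 1 grid is the final answer)

Answer: ......**..
......**..
..........
..........
..........
......*...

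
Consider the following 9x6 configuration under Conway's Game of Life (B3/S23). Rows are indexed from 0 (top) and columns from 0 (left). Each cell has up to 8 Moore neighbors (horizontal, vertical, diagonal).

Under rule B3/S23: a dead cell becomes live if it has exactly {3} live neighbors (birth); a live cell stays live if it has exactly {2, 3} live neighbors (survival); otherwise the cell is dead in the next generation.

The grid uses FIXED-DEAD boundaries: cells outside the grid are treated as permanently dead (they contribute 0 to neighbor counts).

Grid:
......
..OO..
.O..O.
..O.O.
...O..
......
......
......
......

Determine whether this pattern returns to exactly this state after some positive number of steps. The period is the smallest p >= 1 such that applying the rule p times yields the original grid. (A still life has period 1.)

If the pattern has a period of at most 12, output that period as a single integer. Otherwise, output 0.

Answer: 1

Derivation:
Simulating and comparing each generation to the original:
Gen 0 (original, given above): 7 live cells
Gen 1: 7 live cells, MATCHES original -> period = 1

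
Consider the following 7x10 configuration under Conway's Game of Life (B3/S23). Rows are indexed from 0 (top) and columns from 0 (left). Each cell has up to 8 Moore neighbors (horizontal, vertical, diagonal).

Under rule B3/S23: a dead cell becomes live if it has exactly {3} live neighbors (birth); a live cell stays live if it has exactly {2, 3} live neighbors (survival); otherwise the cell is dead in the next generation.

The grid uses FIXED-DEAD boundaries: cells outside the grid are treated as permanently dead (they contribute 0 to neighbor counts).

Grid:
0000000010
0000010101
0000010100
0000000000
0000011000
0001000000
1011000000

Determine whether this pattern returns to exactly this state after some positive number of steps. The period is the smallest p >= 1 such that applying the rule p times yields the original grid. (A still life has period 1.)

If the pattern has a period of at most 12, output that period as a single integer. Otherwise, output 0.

Answer: 0

Derivation:
Simulating and comparing each generation to the original:
Gen 0 (original, given above): 12 live cells
Gen 1: 9 live cells, differs from original
Gen 2: 8 live cells, differs from original
Gen 3: 5 live cells, differs from original
Gen 4: 5 live cells, differs from original
Gen 5: 5 live cells, differs from original
Gen 6: 3 live cells, differs from original
Gen 7: 2 live cells, differs from original
Gen 8: 0 live cells, differs from original
Gen 9: 0 live cells, differs from original
Gen 10: 0 live cells, differs from original
Gen 11: 0 live cells, differs from original
Gen 12: 0 live cells, differs from original
No period found within 12 steps.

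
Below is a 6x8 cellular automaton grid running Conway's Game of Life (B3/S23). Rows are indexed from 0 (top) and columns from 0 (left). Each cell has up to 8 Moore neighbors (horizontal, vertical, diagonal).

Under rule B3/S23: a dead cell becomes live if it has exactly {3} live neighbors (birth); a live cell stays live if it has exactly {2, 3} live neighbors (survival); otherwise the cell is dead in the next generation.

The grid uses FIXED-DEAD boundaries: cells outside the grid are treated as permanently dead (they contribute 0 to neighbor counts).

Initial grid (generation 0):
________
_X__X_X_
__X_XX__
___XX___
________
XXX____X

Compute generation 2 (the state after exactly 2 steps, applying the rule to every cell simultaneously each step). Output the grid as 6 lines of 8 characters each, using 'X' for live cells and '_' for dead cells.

Answer: ________
___X____
__X__X__
_X__X___
_X_X____
_X______

Derivation:
Simulating step by step:
Generation 0 (given above): 12 live cells
Generation 1: 10 live cells
________
___XX___
__X_____
___XXX__
_XXX____
_X______
Generation 2: 8 live cells
(generation 2 grid is the final answer)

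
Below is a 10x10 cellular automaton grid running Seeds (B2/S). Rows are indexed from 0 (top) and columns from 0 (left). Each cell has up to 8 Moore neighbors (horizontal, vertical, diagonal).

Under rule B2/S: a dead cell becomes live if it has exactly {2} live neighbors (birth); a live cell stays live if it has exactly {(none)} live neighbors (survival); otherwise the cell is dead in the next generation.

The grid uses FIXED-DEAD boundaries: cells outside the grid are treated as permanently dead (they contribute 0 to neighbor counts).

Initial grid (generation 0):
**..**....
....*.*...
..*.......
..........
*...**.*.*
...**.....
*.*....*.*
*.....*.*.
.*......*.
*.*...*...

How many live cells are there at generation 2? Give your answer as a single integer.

Simulating step by step:
Generation 0 (given above): 26 live cells
Generation 1: 27 live cells
...*..*...
*.*.......
...*.*....
.*.****.*.
......*.*.
*.*....*.*
....***...
..*.......
..*..**..*
.......*..
Generation 2: 23 live cells
.**.......
.*...**...
*......*..
.........*
*.........
.*.**.....
..*....**.
.*.....*..
.*.*...**.
.....*..*.
Population at generation 2: 23

Answer: 23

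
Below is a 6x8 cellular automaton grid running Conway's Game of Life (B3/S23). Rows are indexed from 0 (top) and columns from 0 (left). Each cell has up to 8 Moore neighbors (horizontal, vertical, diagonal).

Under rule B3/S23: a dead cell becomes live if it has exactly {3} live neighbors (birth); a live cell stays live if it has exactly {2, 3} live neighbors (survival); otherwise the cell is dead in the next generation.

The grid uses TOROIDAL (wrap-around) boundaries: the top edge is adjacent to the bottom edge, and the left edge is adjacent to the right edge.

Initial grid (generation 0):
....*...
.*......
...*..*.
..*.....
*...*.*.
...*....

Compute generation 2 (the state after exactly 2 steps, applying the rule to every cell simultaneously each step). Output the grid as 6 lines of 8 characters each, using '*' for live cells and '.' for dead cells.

Answer: ....*...
........
........
..***...
..**.**.
...**...

Derivation:
Simulating step by step:
Generation 0 (given above): 9 live cells
Generation 1: 8 live cells
........
........
..*.....
...*.*.*
...*....
...***..
Generation 2: 10 live cells
(generation 2 grid is the final answer)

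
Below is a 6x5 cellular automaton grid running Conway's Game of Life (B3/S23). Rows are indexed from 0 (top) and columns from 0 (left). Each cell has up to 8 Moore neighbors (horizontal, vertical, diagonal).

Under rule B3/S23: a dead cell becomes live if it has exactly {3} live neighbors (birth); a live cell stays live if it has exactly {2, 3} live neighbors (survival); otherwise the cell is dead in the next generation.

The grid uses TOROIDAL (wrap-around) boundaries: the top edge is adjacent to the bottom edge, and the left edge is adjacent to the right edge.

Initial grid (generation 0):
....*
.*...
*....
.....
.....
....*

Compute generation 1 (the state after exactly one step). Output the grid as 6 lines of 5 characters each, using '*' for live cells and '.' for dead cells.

Answer: *....
*....
.....
.....
.....
.....

Derivation:
Simulating step by step:
Generation 0 (given above): 4 live cells
Generation 1: 2 live cells
(generation 1 grid is the final answer)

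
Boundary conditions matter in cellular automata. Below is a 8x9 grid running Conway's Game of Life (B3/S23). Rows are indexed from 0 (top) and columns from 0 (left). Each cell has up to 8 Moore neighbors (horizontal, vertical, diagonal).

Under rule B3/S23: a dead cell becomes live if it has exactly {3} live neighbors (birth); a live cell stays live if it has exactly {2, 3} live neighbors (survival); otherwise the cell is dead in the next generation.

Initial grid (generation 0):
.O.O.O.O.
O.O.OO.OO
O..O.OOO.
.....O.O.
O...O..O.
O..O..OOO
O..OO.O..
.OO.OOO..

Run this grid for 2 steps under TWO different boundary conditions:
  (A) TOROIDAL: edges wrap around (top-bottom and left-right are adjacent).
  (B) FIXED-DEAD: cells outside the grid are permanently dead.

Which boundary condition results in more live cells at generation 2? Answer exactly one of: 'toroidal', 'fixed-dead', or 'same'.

Under TOROIDAL boundary, generation 2:
O........
O.O.....O
OOO.....O
OO...OO.O
OO..OO..O
OO..OO..O
..O......
OO.......
Population = 26

Under FIXED-DEAD boundary, generation 2:
.OOO...OO
O...O..OO
.OO....OO
.....OO..
....OO..O
OO..OO...
O..O.O.O.
.O.......
Population = 27

Comparison: toroidal=26, fixed-dead=27 -> fixed-dead

Answer: fixed-dead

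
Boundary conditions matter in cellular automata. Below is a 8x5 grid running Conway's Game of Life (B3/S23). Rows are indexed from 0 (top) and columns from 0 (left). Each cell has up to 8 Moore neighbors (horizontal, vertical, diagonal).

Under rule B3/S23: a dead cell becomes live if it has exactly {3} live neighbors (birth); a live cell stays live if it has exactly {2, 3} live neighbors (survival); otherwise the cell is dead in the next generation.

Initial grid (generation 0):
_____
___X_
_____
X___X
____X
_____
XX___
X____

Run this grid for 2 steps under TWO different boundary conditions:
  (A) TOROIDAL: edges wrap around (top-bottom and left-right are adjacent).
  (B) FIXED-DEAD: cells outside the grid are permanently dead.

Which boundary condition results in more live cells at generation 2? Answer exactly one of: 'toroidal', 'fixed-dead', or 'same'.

Answer: toroidal

Derivation:
Under TOROIDAL boundary, generation 2:
_____
_____
X___X
___X_
_X___
_____
____X
XX___
Population = 7

Under FIXED-DEAD boundary, generation 2:
_____
_____
_____
_____
_____
_____
XX___
XX___
Population = 4

Comparison: toroidal=7, fixed-dead=4 -> toroidal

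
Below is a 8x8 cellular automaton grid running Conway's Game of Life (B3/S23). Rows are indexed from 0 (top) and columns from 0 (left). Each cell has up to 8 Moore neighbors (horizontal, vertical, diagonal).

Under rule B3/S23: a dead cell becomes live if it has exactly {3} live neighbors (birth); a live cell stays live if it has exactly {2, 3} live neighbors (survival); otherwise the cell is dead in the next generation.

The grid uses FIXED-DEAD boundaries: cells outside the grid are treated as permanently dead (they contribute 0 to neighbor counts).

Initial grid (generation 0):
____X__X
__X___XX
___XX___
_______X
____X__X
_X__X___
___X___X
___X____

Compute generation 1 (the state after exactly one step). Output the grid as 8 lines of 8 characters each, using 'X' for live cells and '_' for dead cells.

Answer: ______XX
____XXXX
___X__XX
___XX___
________
___XX___
__XXX___
________

Derivation:
Simulating step by step:
Generation 0 (given above): 15 live cells
Generation 1: 16 live cells
(generation 1 grid is the final answer)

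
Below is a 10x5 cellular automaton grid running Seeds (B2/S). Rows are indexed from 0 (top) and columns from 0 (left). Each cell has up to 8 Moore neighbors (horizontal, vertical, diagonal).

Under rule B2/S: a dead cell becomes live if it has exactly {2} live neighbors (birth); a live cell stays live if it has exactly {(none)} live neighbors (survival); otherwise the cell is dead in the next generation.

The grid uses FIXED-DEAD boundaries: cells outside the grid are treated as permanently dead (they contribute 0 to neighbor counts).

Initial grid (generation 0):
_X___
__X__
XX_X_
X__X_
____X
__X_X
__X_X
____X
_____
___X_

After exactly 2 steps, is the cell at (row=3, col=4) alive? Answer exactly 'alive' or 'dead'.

Answer: dead

Derivation:
Simulating step by step:
Generation 0 (given above): 14 live cells
Generation 1: 9 live cells
__X__
___X_
____X
_____
_XX__
_X___
_X___
_____
___XX
_____
Generation 2: 15 live cells
___X_
__X_X
___X_
_XXX_
X____
_____
X_X__
__XXX
_____
___XX

Cell (3,4) at generation 2: 0 -> dead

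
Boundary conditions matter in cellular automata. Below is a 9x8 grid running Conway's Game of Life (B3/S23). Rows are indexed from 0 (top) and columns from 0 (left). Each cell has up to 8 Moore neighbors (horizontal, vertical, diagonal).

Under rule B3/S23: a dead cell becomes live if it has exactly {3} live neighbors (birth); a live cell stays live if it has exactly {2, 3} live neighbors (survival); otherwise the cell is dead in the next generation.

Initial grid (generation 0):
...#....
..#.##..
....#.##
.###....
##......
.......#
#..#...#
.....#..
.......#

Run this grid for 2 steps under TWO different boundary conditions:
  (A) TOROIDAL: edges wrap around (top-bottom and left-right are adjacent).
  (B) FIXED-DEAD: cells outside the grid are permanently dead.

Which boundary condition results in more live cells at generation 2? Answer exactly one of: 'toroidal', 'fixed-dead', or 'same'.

Answer: toroidal

Derivation:
Under TOROIDAL boundary, generation 2:
...##...
......#.
##..#.##
...#...#
.......#
.#....#.
.#......
#.....#.
.......#
Population = 17

Under FIXED-DEAD boundary, generation 2:
...##...
......#.
##..#.#.
...#....
........
##......
........
........
........
Population = 10

Comparison: toroidal=17, fixed-dead=10 -> toroidal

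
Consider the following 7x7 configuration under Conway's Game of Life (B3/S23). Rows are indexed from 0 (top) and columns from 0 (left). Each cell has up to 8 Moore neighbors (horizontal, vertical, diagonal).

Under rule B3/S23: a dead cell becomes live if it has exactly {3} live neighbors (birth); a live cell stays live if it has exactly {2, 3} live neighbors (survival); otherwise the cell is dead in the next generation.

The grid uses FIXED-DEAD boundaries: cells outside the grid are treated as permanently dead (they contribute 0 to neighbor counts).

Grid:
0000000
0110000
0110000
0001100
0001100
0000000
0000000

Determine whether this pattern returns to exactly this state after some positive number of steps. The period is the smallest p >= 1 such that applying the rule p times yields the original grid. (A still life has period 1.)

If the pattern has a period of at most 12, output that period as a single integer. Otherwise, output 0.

Simulating and comparing each generation to the original:
Gen 0 (original, given above): 8 live cells
Gen 1: 6 live cells, differs from original
Gen 2: 8 live cells, MATCHES original -> period = 2

Answer: 2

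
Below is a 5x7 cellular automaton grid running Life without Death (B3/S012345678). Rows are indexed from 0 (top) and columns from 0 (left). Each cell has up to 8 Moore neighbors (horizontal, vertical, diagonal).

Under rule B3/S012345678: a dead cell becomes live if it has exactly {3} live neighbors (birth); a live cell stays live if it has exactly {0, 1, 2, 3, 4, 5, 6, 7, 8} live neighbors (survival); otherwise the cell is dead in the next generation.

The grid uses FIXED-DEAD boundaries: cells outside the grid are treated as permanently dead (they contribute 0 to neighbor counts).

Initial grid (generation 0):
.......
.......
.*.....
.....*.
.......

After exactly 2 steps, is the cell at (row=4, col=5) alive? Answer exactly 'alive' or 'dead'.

Answer: dead

Derivation:
Simulating step by step:
Generation 0 (given above): 2 live cells
Generation 1: 2 live cells
.......
.......
.*.....
.....*.
.......
Generation 2: 2 live cells
.......
.......
.*.....
.....*.
.......

Cell (4,5) at generation 2: 0 -> dead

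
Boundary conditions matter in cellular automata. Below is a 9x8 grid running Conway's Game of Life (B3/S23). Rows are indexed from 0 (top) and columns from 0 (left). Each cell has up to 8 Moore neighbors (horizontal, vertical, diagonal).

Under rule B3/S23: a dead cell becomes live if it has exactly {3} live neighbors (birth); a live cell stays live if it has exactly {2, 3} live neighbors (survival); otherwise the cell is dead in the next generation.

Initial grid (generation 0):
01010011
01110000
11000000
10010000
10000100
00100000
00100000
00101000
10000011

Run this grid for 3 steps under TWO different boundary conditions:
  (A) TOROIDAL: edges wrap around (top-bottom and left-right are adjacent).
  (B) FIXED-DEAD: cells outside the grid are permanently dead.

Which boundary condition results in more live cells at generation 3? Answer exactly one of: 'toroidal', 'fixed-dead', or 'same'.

Under TOROIDAL boundary, generation 3:
10010000
11111111
00000000
01000001
00100001
11100000
01100001
00111011
00010000
Population = 26

Under FIXED-DEAD boundary, generation 3:
00010000
00010000
00000000
11000000
00100000
00100000
00100000
11000000
00000000
Population = 9

Comparison: toroidal=26, fixed-dead=9 -> toroidal

Answer: toroidal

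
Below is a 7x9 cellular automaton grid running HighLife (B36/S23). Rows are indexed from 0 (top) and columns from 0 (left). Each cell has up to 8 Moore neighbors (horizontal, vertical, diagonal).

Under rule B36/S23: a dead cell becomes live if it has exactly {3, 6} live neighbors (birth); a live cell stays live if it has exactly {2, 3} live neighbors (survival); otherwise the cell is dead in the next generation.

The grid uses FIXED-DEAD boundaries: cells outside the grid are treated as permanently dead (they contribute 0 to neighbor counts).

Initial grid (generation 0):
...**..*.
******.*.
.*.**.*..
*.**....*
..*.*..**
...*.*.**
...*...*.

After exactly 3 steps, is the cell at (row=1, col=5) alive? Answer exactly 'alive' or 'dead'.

Simulating step by step:
Generation 0 (given above): 28 live cells
Generation 1: 20 live cells
.*...**..
**.....*.
......**.
.....*..*
.**.*.*..
..**.....
....*.***
Generation 2: 21 live cells
**....*..
**...*.*.
......***
.....*...
.**.**...
.**.*.*..
...*...*.
Generation 3: 22 live cells
**....*..
**...*..*
.....*.**
....**.*.
.**.*.*..
.*..*.*..
..**.....

Cell (1,5) at generation 3: 1 -> alive

Answer: alive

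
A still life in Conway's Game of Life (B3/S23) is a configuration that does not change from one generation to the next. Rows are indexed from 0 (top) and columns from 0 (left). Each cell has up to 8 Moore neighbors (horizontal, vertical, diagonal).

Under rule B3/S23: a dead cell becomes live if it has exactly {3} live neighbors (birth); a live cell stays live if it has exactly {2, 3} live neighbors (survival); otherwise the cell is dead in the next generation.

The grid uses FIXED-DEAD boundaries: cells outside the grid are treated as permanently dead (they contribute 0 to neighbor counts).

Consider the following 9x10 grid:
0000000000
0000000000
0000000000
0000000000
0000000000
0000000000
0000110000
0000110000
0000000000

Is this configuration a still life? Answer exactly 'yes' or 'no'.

Answer: yes

Derivation:
Compute generation 1 and compare to generation 0 (given above):
Generation 1:
0000000000
0000000000
0000000000
0000000000
0000000000
0000000000
0000110000
0000110000
0000000000
The grids are IDENTICAL -> still life.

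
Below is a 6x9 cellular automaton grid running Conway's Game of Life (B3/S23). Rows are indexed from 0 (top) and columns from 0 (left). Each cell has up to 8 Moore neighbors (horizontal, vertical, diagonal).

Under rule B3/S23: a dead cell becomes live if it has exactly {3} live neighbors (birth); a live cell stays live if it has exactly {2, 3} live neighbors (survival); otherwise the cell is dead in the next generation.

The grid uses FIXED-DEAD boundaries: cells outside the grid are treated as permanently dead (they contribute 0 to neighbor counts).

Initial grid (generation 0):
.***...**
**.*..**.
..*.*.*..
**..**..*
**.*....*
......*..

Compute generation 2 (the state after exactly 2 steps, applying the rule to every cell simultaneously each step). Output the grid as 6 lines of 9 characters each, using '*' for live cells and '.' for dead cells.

Simulating step by step:
Generation 0 (given above): 23 live cells
Generation 1: 24 live cells
**.*..***
*...***.*
..*.*.*..
*...**.*.
***.**.*.
.........
Generation 2: 19 live cells
(generation 2 grid is the final answer)

Answer: **..*.*.*
*.*.*...*
.*.......
*.*....*.
**.***...
.*.......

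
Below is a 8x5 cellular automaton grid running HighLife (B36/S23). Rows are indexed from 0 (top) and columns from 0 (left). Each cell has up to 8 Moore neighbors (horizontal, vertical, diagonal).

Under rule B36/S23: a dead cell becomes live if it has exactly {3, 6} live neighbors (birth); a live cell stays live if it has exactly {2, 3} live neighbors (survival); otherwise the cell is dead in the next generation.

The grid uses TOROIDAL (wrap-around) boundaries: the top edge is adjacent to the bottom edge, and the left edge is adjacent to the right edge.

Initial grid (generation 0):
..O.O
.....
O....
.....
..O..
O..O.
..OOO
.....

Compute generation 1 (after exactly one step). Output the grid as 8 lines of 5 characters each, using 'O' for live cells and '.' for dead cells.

Answer: .....
.....
.....
.....
.....
.O...
..OOO
..O.O

Derivation:
Simulating step by step:
Generation 0 (given above): 9 live cells
Generation 1: 6 live cells
(generation 1 grid is the final answer)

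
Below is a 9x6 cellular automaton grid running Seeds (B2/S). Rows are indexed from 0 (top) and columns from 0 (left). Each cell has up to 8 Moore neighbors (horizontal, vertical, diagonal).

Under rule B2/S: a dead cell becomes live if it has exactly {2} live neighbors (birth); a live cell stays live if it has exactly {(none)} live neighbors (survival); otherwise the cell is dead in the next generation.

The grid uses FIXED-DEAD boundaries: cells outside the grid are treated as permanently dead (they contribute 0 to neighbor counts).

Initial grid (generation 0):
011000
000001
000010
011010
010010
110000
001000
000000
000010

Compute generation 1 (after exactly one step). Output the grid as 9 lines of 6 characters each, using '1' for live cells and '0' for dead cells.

Answer: 000000
011110
011000
100000
000001
000100
100000
000100
000000

Derivation:
Simulating step by step:
Generation 0 (given above): 13 live cells
Generation 1: 11 live cells
(generation 1 grid is the final answer)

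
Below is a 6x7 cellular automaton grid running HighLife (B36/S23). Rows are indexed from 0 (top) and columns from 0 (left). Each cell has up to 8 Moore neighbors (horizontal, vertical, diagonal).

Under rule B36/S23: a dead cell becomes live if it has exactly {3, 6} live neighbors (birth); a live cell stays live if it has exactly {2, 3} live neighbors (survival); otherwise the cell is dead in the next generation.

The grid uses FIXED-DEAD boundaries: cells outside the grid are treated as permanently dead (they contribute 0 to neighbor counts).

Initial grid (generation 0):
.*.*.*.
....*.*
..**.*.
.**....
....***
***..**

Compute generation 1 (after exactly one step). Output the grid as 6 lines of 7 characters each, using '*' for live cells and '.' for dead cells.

Answer: ....**.
......*
.*****.
.**...*
*..**.*
.*..*.*

Derivation:
Simulating step by step:
Generation 0 (given above): 18 live cells
Generation 1: 18 live cells
(generation 1 grid is the final answer)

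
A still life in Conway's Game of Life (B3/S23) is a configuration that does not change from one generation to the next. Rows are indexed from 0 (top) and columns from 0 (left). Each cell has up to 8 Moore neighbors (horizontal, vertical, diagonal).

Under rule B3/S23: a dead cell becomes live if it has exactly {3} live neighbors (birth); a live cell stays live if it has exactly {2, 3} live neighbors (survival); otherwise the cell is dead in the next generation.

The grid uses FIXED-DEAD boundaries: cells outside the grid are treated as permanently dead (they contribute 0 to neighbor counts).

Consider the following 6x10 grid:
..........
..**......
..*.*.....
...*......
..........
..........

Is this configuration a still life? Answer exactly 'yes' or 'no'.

Compute generation 1 and compare to generation 0 (given above):
Generation 1:
..........
..**......
..*.*.....
...*......
..........
..........
The grids are IDENTICAL -> still life.

Answer: yes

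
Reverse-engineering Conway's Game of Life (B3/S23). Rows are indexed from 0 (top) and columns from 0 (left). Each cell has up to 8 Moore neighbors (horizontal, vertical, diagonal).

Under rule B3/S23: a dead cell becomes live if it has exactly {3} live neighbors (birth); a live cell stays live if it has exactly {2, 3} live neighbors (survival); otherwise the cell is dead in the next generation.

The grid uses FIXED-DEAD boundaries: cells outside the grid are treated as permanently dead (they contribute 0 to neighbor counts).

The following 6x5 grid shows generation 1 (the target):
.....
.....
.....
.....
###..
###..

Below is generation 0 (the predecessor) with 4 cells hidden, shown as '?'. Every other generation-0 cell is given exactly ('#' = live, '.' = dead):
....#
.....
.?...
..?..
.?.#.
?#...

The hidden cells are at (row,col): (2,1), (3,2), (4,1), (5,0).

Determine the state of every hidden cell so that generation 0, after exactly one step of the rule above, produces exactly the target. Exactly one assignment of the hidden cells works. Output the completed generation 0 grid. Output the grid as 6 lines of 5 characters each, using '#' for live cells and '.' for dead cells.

Answer: ....#
.....
.....
.....
.#.#.
##...

Derivation:
Hidden generation-0 cells (in order): (2,1), (3,2), (4,1), (5,0).
A hidden cell only influences target cells in its own 3x3 neighborhood. Try each of the 2^4 = 16 assignments, step the completed generation 0 forward once under B3/S23, and compare with the target:
  (2,1)=. (3,2)=. (4,1)=. (5,0)=. -> step gives (4,0)='.' but target has '#' -> reject
  (2,1)=. (3,2)=. (4,1)=. (5,0)=# -> step gives (4,0)='.' but target has '#' -> reject
  (2,1)=. (3,2)=. (4,1)=# (5,0)=. -> step gives (4,0)='.' but target has '#' -> reject
  (2,1)=. (3,2)=. (4,1)=# (5,0)=# -> step reproduces the target at every cell -> ACCEPT
  (2,1)=. (3,2)=# (4,1)=. (5,0)=. -> step gives (4,0)='.' but target has '#' -> reject
  (2,1)=. (3,2)=# (4,1)=. (5,0)=# -> step gives (4,0)='.' but target has '#' -> reject
  (2,1)=. (3,2)=# (4,1)=# (5,0)=. -> step gives (3,2)='#' but target has '.' -> reject
  (2,1)=. (3,2)=# (4,1)=# (5,0)=# -> step gives (3,2)='#' but target has '.' -> reject
  (2,1)=# (3,2)=. (4,1)=. (5,0)=. -> step gives (4,0)='.' but target has '#' -> reject
  (2,1)=# (3,2)=. (4,1)=. (5,0)=# -> step gives (4,0)='.' but target has '#' -> reject
  (2,1)=# (3,2)=. (4,1)=# (5,0)=. -> step gives (3,2)='#' but target has '.' -> reject
  (2,1)=# (3,2)=. (4,1)=# (5,0)=# -> step gives (3,2)='#' but target has '.' -> reject
  (2,1)=# (3,2)=# (4,1)=. (5,0)=. -> step gives (3,2)='#' but target has '.' -> reject
  (2,1)=# (3,2)=# (4,1)=. (5,0)=# -> step gives (3,2)='#' but target has '.' -> reject
  (2,1)=# (3,2)=# (4,1)=# (5,0)=. -> step gives (3,1)='#' but target has '.' -> reject
  (2,1)=# (3,2)=# (4,1)=# (5,0)=# -> step gives (3,1)='#' but target has '.' -> reject
Unique solution: (2,1)=dead, (3,2)=dead, (4,1)=live, (5,0)=live.
Check: live-neighbor counts of every cell in the completed generation 0:
00010
00011
00000
11211
32301
22311
Applying B3/S23 to generation 0 with these counts gives:
.....
.....
.....
.....
###..
###..
which matches the target exactly.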